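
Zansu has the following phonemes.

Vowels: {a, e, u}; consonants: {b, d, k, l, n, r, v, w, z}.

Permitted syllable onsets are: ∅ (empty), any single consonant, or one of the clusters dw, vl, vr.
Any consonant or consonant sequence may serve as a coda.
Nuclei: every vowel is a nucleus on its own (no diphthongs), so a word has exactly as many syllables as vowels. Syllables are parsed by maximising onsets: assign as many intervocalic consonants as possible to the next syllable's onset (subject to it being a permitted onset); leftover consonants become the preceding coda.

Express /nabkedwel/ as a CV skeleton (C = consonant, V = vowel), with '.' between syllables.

The vowels are a, e, e — 3 nuclei, so 3 syllables.
V1 /a/ – V2 /e/: /bk/ splits as /b/ + /k/ (/k/ is the longest suffix that is a licit onset).
V2 /e/ – V3 /e/: /dw/ — entire cluster is a permitted onset → onset /dw/, coda ∅.
Putting it together: nab.ke.dwel.
Mapping each syllable to C/V: /nab/ → CVC, /ke/ → CV, /dwel/ → CCVC.

CVC.CV.CCVC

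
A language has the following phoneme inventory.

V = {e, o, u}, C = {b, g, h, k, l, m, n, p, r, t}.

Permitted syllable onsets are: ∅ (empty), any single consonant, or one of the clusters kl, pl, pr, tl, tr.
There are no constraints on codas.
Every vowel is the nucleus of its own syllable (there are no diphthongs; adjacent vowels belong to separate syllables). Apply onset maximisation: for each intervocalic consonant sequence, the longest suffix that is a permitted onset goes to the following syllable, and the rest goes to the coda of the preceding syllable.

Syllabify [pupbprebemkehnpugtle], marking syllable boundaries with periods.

pupb.pre.bem.kehn.pug.tle

Nuclei (vowels): u, e, e, e, u, e → 6 syllables.
σ1/σ2 boundary: /pbpr/; trying suffixes from longest down, /pr/ is the first permitted one, so coda /pb/ | onset /pr/.
σ2/σ3 boundary: /b/ → onset of the next syllable (single consonants are always licit onsets).
σ3/σ4 boundary: /mk/ splits as /m/ + /k/ (/k/ is the longest suffix that is a licit onset).
σ4/σ5 boundary: /hnp/; trying suffixes from longest down, /p/ is the first permitted one, so coda /hn/ | onset /p/.
σ5/σ6 boundary: /gtl/ — longest licit onset from the right is /tl/, leaving /g/ as coda.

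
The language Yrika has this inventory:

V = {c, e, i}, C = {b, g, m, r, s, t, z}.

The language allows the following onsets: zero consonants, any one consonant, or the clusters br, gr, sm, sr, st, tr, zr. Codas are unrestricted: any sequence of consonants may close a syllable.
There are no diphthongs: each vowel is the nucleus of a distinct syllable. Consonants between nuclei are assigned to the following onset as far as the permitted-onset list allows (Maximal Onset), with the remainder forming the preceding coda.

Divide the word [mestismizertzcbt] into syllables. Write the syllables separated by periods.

me.sti.smi.zert.zcbt

Nuclei (vowels): e, i, i, e, c → 5 syllables.
Between /e/ (V1) and /i/ (V2): cluster /st/ — /st/ is itself a permitted onset, so the whole cluster goes right; preceding coda = ∅.
Between /i/ (V2) and /i/ (V3): /sm/ — entire cluster is a permitted onset → onset /sm/, coda ∅.
Between /i/ (V3) and /e/ (V4): just /z/ — single C goes to the following onset.
Between /e/ (V4) and /c/ (V5): /rtz/ splits as /rt/ + /z/ (/z/ is the longest suffix that is a licit onset).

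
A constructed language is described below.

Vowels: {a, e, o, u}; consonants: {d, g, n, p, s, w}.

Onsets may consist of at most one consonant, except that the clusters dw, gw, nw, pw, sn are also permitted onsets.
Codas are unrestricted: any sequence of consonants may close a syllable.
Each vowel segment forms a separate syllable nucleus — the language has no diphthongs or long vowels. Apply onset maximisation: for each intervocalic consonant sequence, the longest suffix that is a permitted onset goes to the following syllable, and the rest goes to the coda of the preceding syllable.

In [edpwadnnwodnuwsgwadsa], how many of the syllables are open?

Vowels present: e, a, o, u, a, a; each is a nucleus, giving 6 syllables.
Between /e/ (V1) and /a/ (V2): /dpw/ splits as /d/ + /pw/ (/pw/ is the longest suffix that is a licit onset).
Between /a/ (V2) and /o/ (V3): /dnnw/ splits as /dn/ + /nw/ (/nw/ is the longest suffix that is a licit onset).
Between /o/ (V3) and /u/ (V4): cluster /dn/ — the longest permitted-onset suffix is /n/; onset = /n/, preceding coda = /d/.
Between /u/ (V4) and /a/ (V5): /wsgw/; trying suffixes from longest down, /gw/ is the first permitted one, so coda /ws/ | onset /gw/.
Between /a/ (V5) and /a/ (V6): /ds/; trying suffixes from longest down, /s/ is the first permitted one, so coda /d/ | onset /s/.
So the parse is ed.pwadn.nwod.nuws.gwad.sa.
Classifying each syllable: /ed/ (closed), /pwadn/ (closed), /nwod/ (closed), /nuws/ (closed), /gwad/ (closed), /sa/ (open).
Open syllables: 1.

1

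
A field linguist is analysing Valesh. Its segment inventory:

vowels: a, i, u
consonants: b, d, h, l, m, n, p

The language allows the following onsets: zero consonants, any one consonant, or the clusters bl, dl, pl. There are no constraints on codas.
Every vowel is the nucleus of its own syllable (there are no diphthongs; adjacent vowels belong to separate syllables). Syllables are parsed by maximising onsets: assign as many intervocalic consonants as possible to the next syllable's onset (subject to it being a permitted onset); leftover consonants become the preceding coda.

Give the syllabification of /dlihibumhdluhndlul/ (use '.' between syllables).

The vowels are i, i, u, u, u — 5 nuclei, so 5 syllables.
Between /i/ (V1) and /i/ (V2): just /h/ — single C goes to the following onset.
Between /i/ (V2) and /u/ (V3): /b/ → onset of the next syllable (single consonants are always licit onsets).
Between /u/ (V3) and /u/ (V4): /mhdl/ — longest licit onset from the right is /dl/, leaving /mh/ as coda.
Between /u/ (V4) and /u/ (V5): /hndl/; trying suffixes from longest down, /dl/ is the first permitted one, so coda /hn/ | onset /dl/.

dli.hi.bumh.dluhn.dlul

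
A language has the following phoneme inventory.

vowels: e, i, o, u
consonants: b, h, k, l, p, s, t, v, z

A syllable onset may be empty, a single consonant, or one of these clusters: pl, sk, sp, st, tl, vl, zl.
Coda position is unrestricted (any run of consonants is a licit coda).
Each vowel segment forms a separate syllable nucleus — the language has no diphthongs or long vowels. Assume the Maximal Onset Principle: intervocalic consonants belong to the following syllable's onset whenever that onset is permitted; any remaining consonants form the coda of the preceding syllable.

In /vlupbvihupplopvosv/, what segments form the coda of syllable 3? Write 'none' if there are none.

The vowels are u, i, u, o, o — 5 nuclei, so 5 syllables.
V1 /u/ – V2 /i/: cluster /pbv/ — the longest permitted-onset suffix is /v/; onset = /v/, preceding coda = /pb/.
V2 /i/ – V3 /u/: just /h/ — single C goes to the following onset.
V3 /u/ – V4 /o/: cluster /ppl/ — the longest permitted-onset suffix is /pl/; onset = /pl/, preceding coda = /p/.
V4 /o/ – V5 /o/: /pv/ splits as /p/ + /v/ (/v/ is the longest suffix that is a licit onset).
Putting it together: vlupb.vi.hup.plop.vosv.
Syllable 3 is /hup/: onset /h/, nucleus /u/, coda /p/.

p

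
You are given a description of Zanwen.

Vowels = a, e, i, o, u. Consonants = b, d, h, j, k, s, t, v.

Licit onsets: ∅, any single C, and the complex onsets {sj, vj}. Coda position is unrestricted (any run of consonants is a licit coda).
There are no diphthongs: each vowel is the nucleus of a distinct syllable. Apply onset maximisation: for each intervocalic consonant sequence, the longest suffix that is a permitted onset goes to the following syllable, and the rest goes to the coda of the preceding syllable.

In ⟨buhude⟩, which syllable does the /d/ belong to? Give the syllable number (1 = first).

3

Nuclei (vowels): u, u, e → 3 syllables.
/u…u/ gap (V1→V2): just /h/ — single C goes to the following onset.
/u…e/ gap (V2→V3): /d/ is a single consonant, so it becomes the next onset.
So the parse is bu.hu.de.
The /d/ is in the onset of syllable 3 (/de/).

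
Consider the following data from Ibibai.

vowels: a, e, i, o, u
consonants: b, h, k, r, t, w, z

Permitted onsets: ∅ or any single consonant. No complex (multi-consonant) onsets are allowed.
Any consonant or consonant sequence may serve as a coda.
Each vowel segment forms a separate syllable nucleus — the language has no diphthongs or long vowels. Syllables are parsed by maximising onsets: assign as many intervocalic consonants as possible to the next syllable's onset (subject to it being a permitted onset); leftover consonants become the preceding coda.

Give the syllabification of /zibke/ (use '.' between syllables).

The vowels are i, e — 2 nuclei, so 2 syllables.
V1 /i/ – V2 /e/: /bk/ — longest licit onset from the right is /k/, leaving /b/ as coda.

zib.ke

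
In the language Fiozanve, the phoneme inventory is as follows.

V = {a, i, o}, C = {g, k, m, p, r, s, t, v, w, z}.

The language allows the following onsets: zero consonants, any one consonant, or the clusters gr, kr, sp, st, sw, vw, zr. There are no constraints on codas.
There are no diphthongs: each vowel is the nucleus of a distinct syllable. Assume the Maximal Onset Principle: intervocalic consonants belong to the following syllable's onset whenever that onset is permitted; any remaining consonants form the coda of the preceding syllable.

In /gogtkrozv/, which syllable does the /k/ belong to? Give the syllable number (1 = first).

Nuclei (vowels): o, o → 2 syllables.
/o…o/ gap (V1→V2): /gtkr/ — longest licit onset from the right is /kr/, leaving /gt/ as coda.
So the parse is gogt.krozv.
The /k/ is in the onset of syllable 2 (/krozv/).

2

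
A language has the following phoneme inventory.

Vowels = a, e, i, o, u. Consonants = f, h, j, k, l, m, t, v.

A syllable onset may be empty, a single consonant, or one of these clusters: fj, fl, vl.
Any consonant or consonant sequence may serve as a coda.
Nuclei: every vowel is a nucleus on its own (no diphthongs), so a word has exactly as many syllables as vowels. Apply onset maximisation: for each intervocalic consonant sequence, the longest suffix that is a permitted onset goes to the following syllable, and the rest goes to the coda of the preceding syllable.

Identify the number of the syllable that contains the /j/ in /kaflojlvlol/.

Nuclei (vowels): a, o, o → 3 syllables.
Between /a/ (V1) and /o/ (V2): /fl/ is a licit onset in full, so it all attaches to the next syllable.
Between /o/ (V2) and /o/ (V3): /jlvl/ — longest licit onset from the right is /vl/, leaving /jl/ as coda.
Putting it together: ka.flojl.vlol.
The /j/ is in the coda of syllable 2 (/flojl/).

2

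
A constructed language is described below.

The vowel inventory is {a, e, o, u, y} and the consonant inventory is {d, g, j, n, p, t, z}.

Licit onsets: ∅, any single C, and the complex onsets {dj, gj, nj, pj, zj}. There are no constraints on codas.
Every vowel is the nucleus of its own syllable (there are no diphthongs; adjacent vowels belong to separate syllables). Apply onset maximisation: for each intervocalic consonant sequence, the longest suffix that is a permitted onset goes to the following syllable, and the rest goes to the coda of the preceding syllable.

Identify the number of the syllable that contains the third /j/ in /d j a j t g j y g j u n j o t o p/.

Nuclei (vowels): a, y, u, o, o → 5 syllables.
V1 /a/ – V2 /y/: /jtgj/ — longest licit onset from the right is /gj/, leaving /jt/ as coda.
V2 /y/ – V3 /u/: cluster /gj/ — /gj/ is itself a permitted onset, so the whole cluster goes right; preceding coda = ∅.
V3 /u/ – V4 /o/: /nj/ — entire cluster is a permitted onset → onset /nj/, coda ∅.
V4 /o/ – V5 /o/: /t/ → onset of the next syllable (single consonants are always licit onsets).
Syllabification: djajt.gjy.gju.njo.top.
The third /j/ is in the onset of syllable 2 (/gjy/).

2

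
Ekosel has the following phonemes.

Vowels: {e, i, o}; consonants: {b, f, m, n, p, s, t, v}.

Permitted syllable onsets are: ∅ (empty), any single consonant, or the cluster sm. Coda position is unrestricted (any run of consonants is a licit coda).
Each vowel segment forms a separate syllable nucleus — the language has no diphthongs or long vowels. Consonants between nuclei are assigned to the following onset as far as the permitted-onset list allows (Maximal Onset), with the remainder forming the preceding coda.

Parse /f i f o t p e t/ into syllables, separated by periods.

Vowels present: i, o, e; each is a nucleus, giving 3 syllables.
σ1/σ2 boundary: /f/ → onset of the next syllable (single consonants are always licit onsets).
σ2/σ3 boundary: /tp/ — longest licit onset from the right is /p/, leaving /t/ as coda.

fi.fot.pet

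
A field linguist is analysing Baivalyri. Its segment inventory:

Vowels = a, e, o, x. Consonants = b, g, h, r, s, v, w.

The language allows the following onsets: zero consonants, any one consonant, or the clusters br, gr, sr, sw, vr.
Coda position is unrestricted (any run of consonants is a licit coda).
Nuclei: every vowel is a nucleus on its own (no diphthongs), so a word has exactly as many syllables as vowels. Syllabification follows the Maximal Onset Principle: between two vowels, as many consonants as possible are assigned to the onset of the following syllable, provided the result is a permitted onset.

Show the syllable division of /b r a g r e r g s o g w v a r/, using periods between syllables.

bra.grerg.sogw.var

The vowels are a, e, o, a — 4 nuclei, so 4 syllables.
σ1/σ2 boundary: /gr/ is a licit onset in full, so it all attaches to the next syllable.
σ2/σ3 boundary: /rgs/ splits as /rg/ + /s/ (/s/ is the longest suffix that is a licit onset).
σ3/σ4 boundary: /gwv/ — longest licit onset from the right is /v/, leaving /gw/ as coda.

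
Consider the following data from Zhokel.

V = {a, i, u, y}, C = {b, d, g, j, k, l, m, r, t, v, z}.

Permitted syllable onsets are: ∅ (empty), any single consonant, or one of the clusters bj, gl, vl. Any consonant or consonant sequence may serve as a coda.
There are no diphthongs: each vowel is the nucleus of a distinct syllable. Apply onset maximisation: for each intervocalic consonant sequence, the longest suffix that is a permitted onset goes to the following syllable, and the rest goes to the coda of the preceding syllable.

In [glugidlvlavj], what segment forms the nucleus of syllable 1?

The vowels are u, i, a — 3 nuclei, so 3 syllables.
The first nucleus (vowel 1 from the left) is /u/.

u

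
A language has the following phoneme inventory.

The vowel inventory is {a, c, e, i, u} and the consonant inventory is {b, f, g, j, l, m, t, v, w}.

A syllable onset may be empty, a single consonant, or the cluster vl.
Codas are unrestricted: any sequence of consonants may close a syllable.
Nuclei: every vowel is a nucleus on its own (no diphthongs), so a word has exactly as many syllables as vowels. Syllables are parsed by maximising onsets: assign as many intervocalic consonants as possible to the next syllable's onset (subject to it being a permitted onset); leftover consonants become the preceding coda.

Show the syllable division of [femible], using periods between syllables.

fe.mib.le

The vowels are e, i, e — 3 nuclei, so 3 syllables.
σ1/σ2 boundary: just /m/ — single C goes to the following onset.
σ2/σ3 boundary: /bl/; trying suffixes from longest down, /l/ is the first permitted one, so coda /b/ | onset /l/.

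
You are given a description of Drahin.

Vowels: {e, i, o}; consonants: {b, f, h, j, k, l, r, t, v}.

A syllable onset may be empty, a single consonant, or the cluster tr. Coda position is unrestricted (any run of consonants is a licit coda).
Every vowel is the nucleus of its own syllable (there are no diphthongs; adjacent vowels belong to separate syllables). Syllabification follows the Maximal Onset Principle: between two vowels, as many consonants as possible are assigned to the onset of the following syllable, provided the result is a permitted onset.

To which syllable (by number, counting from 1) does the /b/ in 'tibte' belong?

Nuclei (vowels): i, e → 2 syllables.
σ1/σ2 boundary: /bt/; trying suffixes from longest down, /t/ is the first permitted one, so coda /b/ | onset /t/.
So the parse is tib.te.
The /b/ is in the coda of syllable 1 (/tib/).

1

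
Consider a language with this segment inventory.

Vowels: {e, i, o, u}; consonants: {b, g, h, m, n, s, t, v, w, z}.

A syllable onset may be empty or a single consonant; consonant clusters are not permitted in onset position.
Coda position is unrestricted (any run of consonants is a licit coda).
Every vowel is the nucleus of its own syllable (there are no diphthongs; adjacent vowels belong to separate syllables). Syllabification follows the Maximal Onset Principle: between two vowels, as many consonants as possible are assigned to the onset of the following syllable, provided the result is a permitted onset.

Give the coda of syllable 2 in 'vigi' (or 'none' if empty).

The vowels are i, i — 2 nuclei, so 2 syllables.
V1 /i/ – V2 /i/: /g/ → onset of the next syllable (single consonants are always licit onsets).
Result: vi.gi.
Syllable 2 is /gi/: onset /g/, nucleus /i/, coda ∅.

none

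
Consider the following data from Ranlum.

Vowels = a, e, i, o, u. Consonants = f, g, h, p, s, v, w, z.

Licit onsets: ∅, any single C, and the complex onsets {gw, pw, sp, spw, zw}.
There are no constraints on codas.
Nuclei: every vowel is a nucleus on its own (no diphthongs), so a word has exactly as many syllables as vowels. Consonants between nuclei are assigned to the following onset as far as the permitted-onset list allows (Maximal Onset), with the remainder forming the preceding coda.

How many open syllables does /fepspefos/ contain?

Nuclei (vowels): e, e, o → 3 syllables.
V1 /e/ – V2 /e/: cluster /psp/ — the longest permitted-onset suffix is /sp/; onset = /sp/, preceding coda = /p/.
V2 /e/ – V3 /o/: /f/ → onset of the next syllable (single consonants are always licit onsets).
So the parse is fep.spe.fos.
Classifying each syllable: /fep/ (closed), /spe/ (open), /fos/ (closed).
Open syllables: 1.

1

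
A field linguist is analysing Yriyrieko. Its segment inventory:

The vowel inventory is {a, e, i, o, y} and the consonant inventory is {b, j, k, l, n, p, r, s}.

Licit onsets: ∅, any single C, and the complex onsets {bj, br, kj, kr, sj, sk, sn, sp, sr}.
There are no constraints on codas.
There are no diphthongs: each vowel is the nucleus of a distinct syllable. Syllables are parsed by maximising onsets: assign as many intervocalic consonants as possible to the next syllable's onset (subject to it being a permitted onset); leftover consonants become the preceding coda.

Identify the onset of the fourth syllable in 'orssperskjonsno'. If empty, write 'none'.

sn

Nuclei (vowels): o, e, o, o → 4 syllables.
V1 /o/ – V2 /e/: cluster /rssp/ — the longest permitted-onset suffix is /sp/; onset = /sp/, preceding coda = /rs/.
V2 /e/ – V3 /o/: /rskj/; trying suffixes from longest down, /kj/ is the first permitted one, so coda /rs/ | onset /kj/.
V3 /o/ – V4 /o/: /nsn/ splits as /n/ + /sn/ (/sn/ is the longest suffix that is a licit onset).
Syllabification: ors.spers.kjon.sno.
Syllable 4 is /sno/: onset /sn/, nucleus /o/, coda ∅.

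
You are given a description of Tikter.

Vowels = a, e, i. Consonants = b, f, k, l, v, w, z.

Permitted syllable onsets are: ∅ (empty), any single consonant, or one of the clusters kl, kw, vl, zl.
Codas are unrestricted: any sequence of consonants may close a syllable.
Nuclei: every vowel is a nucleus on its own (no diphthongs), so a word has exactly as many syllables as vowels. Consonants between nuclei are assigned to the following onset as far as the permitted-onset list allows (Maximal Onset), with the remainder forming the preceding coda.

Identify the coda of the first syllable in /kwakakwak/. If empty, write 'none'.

The vowels are a, a, a — 3 nuclei, so 3 syllables.
Between /a/ (V1) and /a/ (V2): /k/ → onset of the next syllable (single consonants are always licit onsets).
Between /a/ (V2) and /a/ (V3): /kw/ — entire cluster is a permitted onset → onset /kw/, coda ∅.
So the parse is kwa.ka.kwak.
Syllable 1 is /kwa/: onset /kw/, nucleus /a/, coda ∅.

none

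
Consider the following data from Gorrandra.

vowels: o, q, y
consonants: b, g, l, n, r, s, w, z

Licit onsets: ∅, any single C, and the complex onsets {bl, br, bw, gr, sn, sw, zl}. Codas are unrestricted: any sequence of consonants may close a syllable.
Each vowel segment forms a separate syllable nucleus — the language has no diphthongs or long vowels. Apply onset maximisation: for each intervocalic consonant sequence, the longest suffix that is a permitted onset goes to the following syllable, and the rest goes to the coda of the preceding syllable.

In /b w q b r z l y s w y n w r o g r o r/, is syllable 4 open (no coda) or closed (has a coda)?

Vowels present: q, y, y, o, o; each is a nucleus, giving 5 syllables.
V1 /q/ – V2 /y/: /brzl/ splits as /br/ + /zl/ (/zl/ is the longest suffix that is a licit onset).
V2 /y/ – V3 /y/: /sw/ is a licit onset in full, so it all attaches to the next syllable.
V3 /y/ – V4 /o/: cluster /nwr/ — the longest permitted-onset suffix is /r/; onset = /r/, preceding coda = /nw/.
V4 /o/ – V5 /o/: /gr/ is a licit onset in full, so it all attaches to the next syllable.
Syllabification: bwqbr.zly.swynw.ro.gror.
Syllable 4 is /ro/; it ends in its nucleus with no coda, so it is open.

open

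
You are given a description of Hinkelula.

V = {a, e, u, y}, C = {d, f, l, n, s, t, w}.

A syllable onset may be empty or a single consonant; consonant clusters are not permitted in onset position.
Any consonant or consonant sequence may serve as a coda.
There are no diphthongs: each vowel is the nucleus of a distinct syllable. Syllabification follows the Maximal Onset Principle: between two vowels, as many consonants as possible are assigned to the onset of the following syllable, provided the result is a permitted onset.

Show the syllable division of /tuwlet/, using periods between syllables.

Nuclei (vowels): u, e → 2 syllables.
/u…e/ gap (V1→V2): /wl/ — longest licit onset from the right is /l/, leaving /w/ as coda.

tuw.let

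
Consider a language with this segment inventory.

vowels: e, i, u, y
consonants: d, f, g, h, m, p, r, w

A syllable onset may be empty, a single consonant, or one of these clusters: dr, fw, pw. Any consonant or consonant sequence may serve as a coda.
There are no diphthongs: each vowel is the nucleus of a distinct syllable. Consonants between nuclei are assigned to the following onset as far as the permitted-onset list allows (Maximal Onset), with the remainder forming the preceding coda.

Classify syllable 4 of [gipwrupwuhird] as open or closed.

closed

Nuclei (vowels): i, u, u, i → 4 syllables.
Between /i/ (V1) and /u/ (V2): /pwr/ — longest licit onset from the right is /r/, leaving /pw/ as coda.
Between /u/ (V2) and /u/ (V3): /pw/ — entire cluster is a permitted onset → onset /pw/, coda ∅.
Between /u/ (V3) and /i/ (V4): /h/ → onset of the next syllable (single consonants are always licit onsets).
So the parse is gipw.ru.pwu.hird.
Syllable 4 is /hird/ with coda /rd/, so it is closed.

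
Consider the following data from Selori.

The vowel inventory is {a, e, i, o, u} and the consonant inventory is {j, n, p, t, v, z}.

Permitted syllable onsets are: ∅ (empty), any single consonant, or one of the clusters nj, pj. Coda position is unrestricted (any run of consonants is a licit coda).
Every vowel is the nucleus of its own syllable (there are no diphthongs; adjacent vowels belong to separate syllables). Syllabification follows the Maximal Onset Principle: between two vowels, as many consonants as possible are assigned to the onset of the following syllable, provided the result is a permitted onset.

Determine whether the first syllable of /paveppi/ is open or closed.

The vowels are a, e, i — 3 nuclei, so 3 syllables.
Between /a/ (V1) and /e/ (V2): just /v/ — single C goes to the following onset.
Between /e/ (V2) and /i/ (V3): /pp/ — longest licit onset from the right is /p/, leaving /p/ as coda.
Result: pa.vep.pi.
Syllable 1 is /pa/; it ends in its nucleus with no coda, so it is open.

open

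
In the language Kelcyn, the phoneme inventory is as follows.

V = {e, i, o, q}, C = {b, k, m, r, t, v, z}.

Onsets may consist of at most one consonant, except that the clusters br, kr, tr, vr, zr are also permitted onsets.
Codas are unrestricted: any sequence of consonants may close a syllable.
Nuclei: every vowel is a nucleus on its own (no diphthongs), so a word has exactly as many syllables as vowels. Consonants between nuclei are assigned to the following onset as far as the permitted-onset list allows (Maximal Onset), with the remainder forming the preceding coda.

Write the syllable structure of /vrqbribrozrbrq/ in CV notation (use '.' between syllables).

Nuclei (vowels): q, i, o, q → 4 syllables.
/q…i/ gap (V1→V2): /br/ is a licit onset in full, so it all attaches to the next syllable.
/i…o/ gap (V2→V3): /br/ is a licit onset in full, so it all attaches to the next syllable.
/o…q/ gap (V3→V4): /zrbr/ — longest licit onset from the right is /br/, leaving /zr/ as coda.
Result: vrq.bri.brozr.brq.
Mapping each syllable to C/V: /vrq/ → CCV, /bri/ → CCV, /brozr/ → CCVCC, /brq/ → CCV.

CCV.CCV.CCVCC.CCV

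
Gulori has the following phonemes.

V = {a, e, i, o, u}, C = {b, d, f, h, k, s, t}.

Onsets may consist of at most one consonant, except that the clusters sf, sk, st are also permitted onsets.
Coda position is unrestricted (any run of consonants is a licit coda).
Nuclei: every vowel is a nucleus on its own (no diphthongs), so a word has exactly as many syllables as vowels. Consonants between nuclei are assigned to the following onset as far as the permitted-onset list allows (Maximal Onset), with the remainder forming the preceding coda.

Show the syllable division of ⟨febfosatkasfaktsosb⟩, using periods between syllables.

The vowels are e, o, a, a, a, o — 6 nuclei, so 6 syllables.
Between /e/ (V1) and /o/ (V2): /bf/ splits as /b/ + /f/ (/f/ is the longest suffix that is a licit onset).
Between /o/ (V2) and /a/ (V3): just /s/ — single C goes to the following onset.
Between /a/ (V3) and /a/ (V4): cluster /tk/ — the longest permitted-onset suffix is /k/; onset = /k/, preceding coda = /t/.
Between /a/ (V4) and /a/ (V5): /sf/ is a licit onset in full, so it all attaches to the next syllable.
Between /a/ (V5) and /o/ (V6): /kts/ splits as /kt/ + /s/ (/s/ is the longest suffix that is a licit onset).

feb.fo.sat.ka.sfakt.sosb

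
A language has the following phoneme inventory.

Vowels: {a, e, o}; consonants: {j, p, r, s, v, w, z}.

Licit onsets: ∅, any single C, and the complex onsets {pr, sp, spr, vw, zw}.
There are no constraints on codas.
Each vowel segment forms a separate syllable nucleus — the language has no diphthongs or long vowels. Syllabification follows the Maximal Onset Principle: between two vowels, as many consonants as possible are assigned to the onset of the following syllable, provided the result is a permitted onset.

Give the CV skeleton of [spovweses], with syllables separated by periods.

CCV.CCV.CVC

Nuclei (vowels): o, e, e → 3 syllables.
/o…e/ gap (V1→V2): cluster /vw/ — /vw/ is itself a permitted onset, so the whole cluster goes right; preceding coda = ∅.
/e…e/ gap (V2→V3): just /s/ — single C goes to the following onset.
So the parse is spo.vwe.ses.
Mapping each syllable to C/V: /spo/ → CCV, /vwe/ → CCV, /ses/ → CVC.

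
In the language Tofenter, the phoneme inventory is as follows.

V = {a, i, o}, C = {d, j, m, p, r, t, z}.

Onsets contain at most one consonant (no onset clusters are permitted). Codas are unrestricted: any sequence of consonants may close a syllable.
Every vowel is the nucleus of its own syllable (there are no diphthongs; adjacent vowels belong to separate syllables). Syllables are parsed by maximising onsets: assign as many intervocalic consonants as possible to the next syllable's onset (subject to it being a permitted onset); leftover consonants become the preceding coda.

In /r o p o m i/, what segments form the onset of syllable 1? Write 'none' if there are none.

Vowels present: o, o, i; each is a nucleus, giving 3 syllables.
Between /o/ (V1) and /o/ (V2): /p/ → onset of the next syllable (single consonants are always licit onsets).
Between /o/ (V2) and /i/ (V3): /m/ is a single consonant, so it becomes the next onset.
So the parse is ro.po.mi.
Syllable 1 is /ro/: onset /r/, nucleus /o/, coda ∅.

r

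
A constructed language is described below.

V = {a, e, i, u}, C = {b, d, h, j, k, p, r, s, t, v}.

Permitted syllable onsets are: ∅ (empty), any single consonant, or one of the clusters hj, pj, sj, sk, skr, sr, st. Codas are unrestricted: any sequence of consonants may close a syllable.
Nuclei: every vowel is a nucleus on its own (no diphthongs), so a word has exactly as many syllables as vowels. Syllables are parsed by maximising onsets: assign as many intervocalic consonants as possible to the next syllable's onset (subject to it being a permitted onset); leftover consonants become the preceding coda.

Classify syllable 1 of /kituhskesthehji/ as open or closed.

open

Nuclei (vowels): i, u, e, e, i → 5 syllables.
σ1/σ2 boundary: just /t/ — single C goes to the following onset.
σ2/σ3 boundary: cluster /hsk/ — the longest permitted-onset suffix is /sk/; onset = /sk/, preceding coda = /h/.
σ3/σ4 boundary: /sth/; trying suffixes from longest down, /h/ is the first permitted one, so coda /st/ | onset /h/.
σ4/σ5 boundary: /hj/ — entire cluster is a permitted onset → onset /hj/, coda ∅.
Putting it together: ki.tuh.skest.he.hji.
Syllable 1 is /ki/; it ends in its nucleus with no coda, so it is open.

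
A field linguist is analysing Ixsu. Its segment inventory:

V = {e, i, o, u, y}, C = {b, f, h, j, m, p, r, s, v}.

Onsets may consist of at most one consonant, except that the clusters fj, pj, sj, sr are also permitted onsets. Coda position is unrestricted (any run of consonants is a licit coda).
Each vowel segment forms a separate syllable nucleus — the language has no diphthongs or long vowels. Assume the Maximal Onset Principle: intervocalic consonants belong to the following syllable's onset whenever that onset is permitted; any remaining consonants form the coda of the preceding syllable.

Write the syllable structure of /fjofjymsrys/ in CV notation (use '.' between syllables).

CCV.CCVC.CCVC

Vowels present: o, y, y; each is a nucleus, giving 3 syllables.
/o…y/ gap (V1→V2): /fj/ is a licit onset in full, so it all attaches to the next syllable.
/y…y/ gap (V2→V3): /msr/ splits as /m/ + /sr/ (/sr/ is the longest suffix that is a licit onset).
So the parse is fjo.fjym.srys.
Mapping each syllable to C/V: /fjo/ → CCV, /fjym/ → CCVC, /srys/ → CCVC.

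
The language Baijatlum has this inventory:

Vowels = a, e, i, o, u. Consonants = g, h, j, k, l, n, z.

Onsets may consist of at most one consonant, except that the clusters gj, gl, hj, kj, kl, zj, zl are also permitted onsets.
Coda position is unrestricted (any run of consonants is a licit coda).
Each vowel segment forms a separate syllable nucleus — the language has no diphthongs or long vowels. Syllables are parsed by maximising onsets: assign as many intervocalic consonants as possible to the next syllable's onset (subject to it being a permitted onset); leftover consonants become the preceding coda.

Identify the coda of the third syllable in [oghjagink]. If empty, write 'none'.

nk

The vowels are o, a, i — 3 nuclei, so 3 syllables.
/o…a/ gap (V1→V2): /ghj/ — longest licit onset from the right is /hj/, leaving /g/ as coda.
/a…i/ gap (V2→V3): /g/ → onset of the next syllable (single consonants are always licit onsets).
Putting it together: og.hja.gink.
Syllable 3 is /gink/: onset /g/, nucleus /i/, coda /nk/.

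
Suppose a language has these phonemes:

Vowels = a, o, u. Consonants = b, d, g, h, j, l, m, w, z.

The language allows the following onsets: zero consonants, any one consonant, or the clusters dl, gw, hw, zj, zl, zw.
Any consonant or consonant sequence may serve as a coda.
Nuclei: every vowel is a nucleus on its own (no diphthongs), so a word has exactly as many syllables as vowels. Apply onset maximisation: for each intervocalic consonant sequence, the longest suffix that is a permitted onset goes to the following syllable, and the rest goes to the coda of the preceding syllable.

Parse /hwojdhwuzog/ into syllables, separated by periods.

hwojd.hwu.zog

Nuclei (vowels): o, u, o → 3 syllables.
/o…u/ gap (V1→V2): /jdhw/; trying suffixes from longest down, /hw/ is the first permitted one, so coda /jd/ | onset /hw/.
/u…o/ gap (V2→V3): /z/ → onset of the next syllable (single consonants are always licit onsets).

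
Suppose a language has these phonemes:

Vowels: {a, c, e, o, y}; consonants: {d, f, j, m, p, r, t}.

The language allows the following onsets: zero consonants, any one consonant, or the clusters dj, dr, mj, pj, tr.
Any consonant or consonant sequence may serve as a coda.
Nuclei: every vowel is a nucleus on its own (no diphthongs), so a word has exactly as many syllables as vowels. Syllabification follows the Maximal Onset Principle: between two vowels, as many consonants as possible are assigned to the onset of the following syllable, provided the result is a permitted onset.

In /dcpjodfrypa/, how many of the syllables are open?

3

Nuclei (vowels): c, o, y, a → 4 syllables.
V1 /c/ – V2 /o/: /pj/ is a licit onset in full, so it all attaches to the next syllable.
V2 /o/ – V3 /y/: /dfr/ — longest licit onset from the right is /r/, leaving /df/ as coda.
V3 /y/ – V4 /a/: /p/ is a single consonant, so it becomes the next onset.
Putting it together: dc.pjodf.ry.pa.
Classifying each syllable: /dc/ (open), /pjodf/ (closed), /ry/ (open), /pa/ (open).
Open syllables: 3.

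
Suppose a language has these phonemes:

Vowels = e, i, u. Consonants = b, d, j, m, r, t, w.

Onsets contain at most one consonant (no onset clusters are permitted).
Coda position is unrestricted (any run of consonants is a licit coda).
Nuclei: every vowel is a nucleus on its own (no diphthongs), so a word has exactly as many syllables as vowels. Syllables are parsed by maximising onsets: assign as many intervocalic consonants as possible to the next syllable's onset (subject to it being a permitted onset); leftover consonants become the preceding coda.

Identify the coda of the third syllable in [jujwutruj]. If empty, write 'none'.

The vowels are u, u, u — 3 nuclei, so 3 syllables.
/u…u/ gap (V1→V2): /jw/ — longest licit onset from the right is /w/, leaving /j/ as coda.
/u…u/ gap (V2→V3): /tr/; trying suffixes from longest down, /r/ is the first permitted one, so coda /t/ | onset /r/.
Result: juj.wut.ruj.
Syllable 3 is /ruj/: onset /r/, nucleus /u/, coda /j/.

j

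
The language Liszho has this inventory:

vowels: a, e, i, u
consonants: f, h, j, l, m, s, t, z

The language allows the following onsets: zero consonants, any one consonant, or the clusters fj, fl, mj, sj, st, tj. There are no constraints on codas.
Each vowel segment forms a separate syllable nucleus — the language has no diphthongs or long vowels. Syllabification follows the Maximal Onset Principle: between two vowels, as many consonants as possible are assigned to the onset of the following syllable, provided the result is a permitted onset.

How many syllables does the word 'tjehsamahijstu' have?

The vowels are e, a, a, i, u — 5 nuclei, so 5 syllables.

5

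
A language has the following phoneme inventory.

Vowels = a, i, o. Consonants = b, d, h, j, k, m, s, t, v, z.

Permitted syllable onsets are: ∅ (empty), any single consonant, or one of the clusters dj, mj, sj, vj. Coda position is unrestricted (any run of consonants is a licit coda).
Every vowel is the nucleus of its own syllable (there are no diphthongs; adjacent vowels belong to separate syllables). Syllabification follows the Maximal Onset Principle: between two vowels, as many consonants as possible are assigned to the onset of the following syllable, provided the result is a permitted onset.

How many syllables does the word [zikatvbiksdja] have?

Vowels present: i, a, i, a; each is a nucleus, giving 4 syllables.

4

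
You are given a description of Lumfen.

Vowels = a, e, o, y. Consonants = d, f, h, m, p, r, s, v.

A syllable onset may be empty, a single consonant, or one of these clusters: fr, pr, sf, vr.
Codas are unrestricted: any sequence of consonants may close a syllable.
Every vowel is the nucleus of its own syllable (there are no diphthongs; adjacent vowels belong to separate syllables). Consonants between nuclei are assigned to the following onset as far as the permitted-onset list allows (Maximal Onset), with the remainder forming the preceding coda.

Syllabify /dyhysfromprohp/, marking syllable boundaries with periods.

Nuclei (vowels): y, y, o, o → 4 syllables.
/y…y/ gap (V1→V2): just /h/ — single C goes to the following onset.
/y…o/ gap (V2→V3): cluster /sfr/ — the longest permitted-onset suffix is /fr/; onset = /fr/, preceding coda = /s/.
/o…o/ gap (V3→V4): cluster /mpr/ — the longest permitted-onset suffix is /pr/; onset = /pr/, preceding coda = /m/.

dy.hys.from.prohp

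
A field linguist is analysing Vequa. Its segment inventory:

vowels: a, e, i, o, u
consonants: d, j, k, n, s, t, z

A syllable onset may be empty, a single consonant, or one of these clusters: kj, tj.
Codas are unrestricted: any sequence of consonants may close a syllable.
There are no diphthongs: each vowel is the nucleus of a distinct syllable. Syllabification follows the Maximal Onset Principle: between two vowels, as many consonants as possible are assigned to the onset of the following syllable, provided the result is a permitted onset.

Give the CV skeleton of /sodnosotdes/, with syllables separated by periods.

CVC.CV.CVC.CVC

Nuclei (vowels): o, o, o, e → 4 syllables.
V1 /o/ – V2 /o/: /dn/; trying suffixes from longest down, /n/ is the first permitted one, so coda /d/ | onset /n/.
V2 /o/ – V3 /o/: /s/ is a single consonant, so it becomes the next onset.
V3 /o/ – V4 /e/: /td/; trying suffixes from longest down, /d/ is the first permitted one, so coda /t/ | onset /d/.
Syllabification: sod.no.sot.des.
Mapping each syllable to C/V: /sod/ → CVC, /no/ → CV, /sot/ → CVC, /des/ → CVC.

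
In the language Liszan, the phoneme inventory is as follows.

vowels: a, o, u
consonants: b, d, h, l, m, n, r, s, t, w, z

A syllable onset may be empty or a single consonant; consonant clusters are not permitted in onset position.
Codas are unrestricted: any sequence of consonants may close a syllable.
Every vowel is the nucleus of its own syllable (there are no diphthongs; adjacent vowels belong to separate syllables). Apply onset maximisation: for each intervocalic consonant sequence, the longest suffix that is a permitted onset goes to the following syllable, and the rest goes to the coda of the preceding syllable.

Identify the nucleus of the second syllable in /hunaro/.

a

Nuclei (vowels): u, a, o → 3 syllables.
The second nucleus (vowel 2 from the left) is /a/.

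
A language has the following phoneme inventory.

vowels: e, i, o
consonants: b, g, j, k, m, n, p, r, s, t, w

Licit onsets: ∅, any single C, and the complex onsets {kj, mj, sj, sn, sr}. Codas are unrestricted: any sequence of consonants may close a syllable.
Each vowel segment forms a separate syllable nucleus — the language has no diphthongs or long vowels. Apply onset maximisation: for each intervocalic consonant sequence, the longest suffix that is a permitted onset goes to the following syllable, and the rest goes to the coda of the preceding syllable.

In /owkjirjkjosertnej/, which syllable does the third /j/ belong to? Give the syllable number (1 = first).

3

Nuclei (vowels): o, i, o, e, e → 5 syllables.
Between /o/ (V1) and /i/ (V2): /wkj/; trying suffixes from longest down, /kj/ is the first permitted one, so coda /w/ | onset /kj/.
Between /i/ (V2) and /o/ (V3): /rjkj/; trying suffixes from longest down, /kj/ is the first permitted one, so coda /rj/ | onset /kj/.
Between /o/ (V3) and /e/ (V4): just /s/ — single C goes to the following onset.
Between /e/ (V4) and /e/ (V5): cluster /rtn/ — the longest permitted-onset suffix is /n/; onset = /n/, preceding coda = /rt/.
Putting it together: ow.kjirj.kjo.sert.nej.
The third /j/ is in the onset of syllable 3 (/kjo/).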